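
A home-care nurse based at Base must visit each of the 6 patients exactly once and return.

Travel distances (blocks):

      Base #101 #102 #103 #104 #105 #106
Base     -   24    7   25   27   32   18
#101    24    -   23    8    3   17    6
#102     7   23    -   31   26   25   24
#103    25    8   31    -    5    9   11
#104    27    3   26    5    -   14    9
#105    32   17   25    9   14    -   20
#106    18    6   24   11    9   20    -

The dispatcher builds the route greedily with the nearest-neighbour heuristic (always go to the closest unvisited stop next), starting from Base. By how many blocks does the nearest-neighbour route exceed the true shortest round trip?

Base: #102=7, #106=18, #101=24, #103=25, #104=27, #105=32 ⇒ #102
#102: #101=23, #106=24, #105=25, #104=26, #103=31 ⇒ #101
#101: #104=3, #106=6, #103=8, #105=17 ⇒ #104
#104: #103=5, #106=9, #105=14 ⇒ #103
#103: #105=9, #106=11 ⇒ #105
#105: #106=20 ⇒ #106
NN route Base → #102 → #101 → #104 → #103 → #105 → #106 → Base costs 85.
Optimal: Base → #102 → #105 → #103 → #104 → #101 → #106 → Base costs 73 (by enumerating all 360 distinct tours).
Excess = 85 − 73 = 12.

12 blocks longer than the optimal tour.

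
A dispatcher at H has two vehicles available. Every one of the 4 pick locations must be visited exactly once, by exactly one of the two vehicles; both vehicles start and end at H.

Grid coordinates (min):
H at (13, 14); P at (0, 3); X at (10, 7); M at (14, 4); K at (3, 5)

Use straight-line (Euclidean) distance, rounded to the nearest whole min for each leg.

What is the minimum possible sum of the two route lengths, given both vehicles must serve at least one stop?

Minimum combined distance: 56 min.

There are 2^3 − 1 = 7 ways to divide the 4 stops into two non-empty groups. For each, the best each vehicle can do is its own shortest tour through its group:
  {P} + {X, M, K}: 34 + 35 = 69
  {X} + {P, M, K}: 16 + 41 = 57
  {P, X} + {M, K}: 36 + 34 = 70
  {M} + {P, X, K}: 20 + 36 = 56
  {P, M} + {X, K}: 41 + 28 = 69
  {X, M} + {P, K}: 23 + 34 = 57
  … (7 splits in total)
Best: vehicle 1 H → M → H = 20; vehicle 2 H → P → K → X → H = 36; combined 56.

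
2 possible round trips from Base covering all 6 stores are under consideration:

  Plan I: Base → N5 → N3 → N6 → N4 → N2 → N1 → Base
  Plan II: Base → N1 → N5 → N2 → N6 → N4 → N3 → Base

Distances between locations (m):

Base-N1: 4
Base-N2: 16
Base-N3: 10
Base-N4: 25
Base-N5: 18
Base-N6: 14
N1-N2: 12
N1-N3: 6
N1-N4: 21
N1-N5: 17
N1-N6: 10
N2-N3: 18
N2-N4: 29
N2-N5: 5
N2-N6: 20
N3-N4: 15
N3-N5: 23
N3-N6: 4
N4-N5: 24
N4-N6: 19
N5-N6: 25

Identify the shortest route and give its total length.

Shortest is Plan II, total 90 m.

Plan I: 18 + 23 + 4 + 19 + 29 + 12 + 4 = 109
Plan II: 4 + 17 + 5 + 20 + 19 + 15 + 10 = 90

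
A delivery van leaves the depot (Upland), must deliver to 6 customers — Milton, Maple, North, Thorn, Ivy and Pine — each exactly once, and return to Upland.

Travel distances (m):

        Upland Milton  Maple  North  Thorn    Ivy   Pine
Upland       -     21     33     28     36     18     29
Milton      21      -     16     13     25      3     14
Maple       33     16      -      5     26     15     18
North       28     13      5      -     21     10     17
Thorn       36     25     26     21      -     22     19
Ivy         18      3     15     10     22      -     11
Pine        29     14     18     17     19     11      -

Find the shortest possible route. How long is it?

Upland → Milton → Maple → North → Thorn → Ivy → Pine → Upland: 21+16+5+21+22+11+29 = 125
Upland → Milton → Maple → North → Thorn → Pine → Ivy → Upland: 21+16+5+21+19+11+18 = 111
Upland → Milton → Maple → North → Ivy → Thorn → Pine → Upland: 21+16+5+10+22+19+29 = 122
Upland → Milton → Maple → North → Ivy → Pine → Thorn → Upland: 21+16+5+10+11+19+36 = 118
Upland → Milton → Maple → North → Pine → Thorn → Ivy → Upland: 21+16+5+17+19+22+18 = 118
Upland → Milton → Maple → North → Pine → Ivy → Thorn → Upland: 21+16+5+17+11+22+36 = 128
Upland → Milton → Maple → Thorn → North → Ivy → Pine → Upland: 21+16+26+21+10+11+29 = 134
Upland → Milton → Maple → Thorn → North → Pine → Ivy → Upland: 21+16+26+21+17+11+18 = 130
… (352 more)
The minimum is 111.
One optimal route: Upland → Milton → Maple → North → Thorn → Pine → Ivy → Upland (or its reverse).

Minimum total distance: 111 m.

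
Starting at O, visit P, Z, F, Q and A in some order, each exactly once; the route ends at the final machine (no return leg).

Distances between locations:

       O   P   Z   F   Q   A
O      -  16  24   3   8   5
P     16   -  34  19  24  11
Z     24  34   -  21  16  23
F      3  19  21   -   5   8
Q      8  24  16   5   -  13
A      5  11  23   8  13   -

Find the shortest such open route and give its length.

There are 5! = 120 possible orderings.
O → P → Z → F → Q → A: 16+34+21+5+13 = 89
O → P → Z → F → A → Q: 16+34+21+8+13 = 92
O → P → Z → Q → F → A: 16+34+16+5+8 = 79
O → P → Z → Q → A → F: 16+34+16+13+8 = 87
O → P → Z → A → F → Q: 16+34+23+8+5 = 86
O → P → Z → A → Q → F: 16+34+23+13+5 = 91
O → P → F → Z → Q → A: 16+19+21+16+13 = 85
O → P → F → Z → A → Q: 16+19+21+23+13 = 92
O → P → F → Q → Z → A: 16+19+5+16+23 = 79
O → P → F → Q → A → Z: 16+19+5+13+23 = 76
O → P → F → A → Z → Q: 16+19+8+23+16 = 82
O → P → F → A → Q → Z: 16+19+8+13+16 = 72
O → P → Q → Z → F → A: 16+24+16+21+8 = 85
O → P → Q → Z → A → F: 16+24+16+23+8 = 87
… (106 more)
O → P → A → F → Q → Z: 16+11+8+5+16 = 56  ← best
The minimum is 56.
One shortest path: O → P → A → F → Q → Z.

Shortest open route: 56.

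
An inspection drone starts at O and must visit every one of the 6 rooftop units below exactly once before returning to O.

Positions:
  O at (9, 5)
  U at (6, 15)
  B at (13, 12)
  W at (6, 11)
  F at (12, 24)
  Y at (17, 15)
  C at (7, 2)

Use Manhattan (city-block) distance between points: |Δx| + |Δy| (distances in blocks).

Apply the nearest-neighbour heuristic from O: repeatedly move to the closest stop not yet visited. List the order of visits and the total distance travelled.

O → [C:5 / W:9 / B:11 / U:13 / Y:18 / F:22] → C (5)
C → [W:10 / U:14 / B:16 / Y:23 / F:27] → W (10)
W → [U:4 / B:8 / Y:15 / F:19] → U (4)
U → [B:10 / Y:11 / F:15] → B (10)
B → [Y:7 / F:13] → Y (7)
Y → [F:14] → F (14)
Return F→O: 22.
Total = 5 + 10 + 4 + 10 + 7 + 14 + 22 = 72.

Total distance 72 blocks via the nearest-neighbour route O → C → W → U → B → Y → F → O.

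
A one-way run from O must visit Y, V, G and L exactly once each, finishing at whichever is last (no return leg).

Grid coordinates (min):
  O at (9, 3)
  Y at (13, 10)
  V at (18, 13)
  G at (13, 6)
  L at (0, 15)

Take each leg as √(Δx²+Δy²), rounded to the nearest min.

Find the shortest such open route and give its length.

There are 4! = 24 possible orderings.
O → Y → V → G → L: 8+6+9+16 = 39
O → Y → V → L → G: 8+6+18+16 = 48
O → Y → G → V → L: 8+4+9+18 = 39
O → Y → G → L → V: 8+4+16+18 = 46
O → Y → L → V → G: 8+14+18+9 = 49
O → Y → L → G → V: 8+14+16+9 = 47
O → V → Y → G → L: 13+6+4+16 = 39
O → V → Y → L → G: 13+6+14+16 = 49
O → V → G → Y → L: 13+9+4+14 = 40
O → V → G → L → Y: 13+9+16+14 = 52
O → V → L → Y → G: 13+18+14+4 = 49
O → V → L → G → Y: 13+18+16+4 = 51
O → G → Y → V → L: 5+4+6+18 = 33
O → G → Y → L → V: 5+4+14+18 = 41
… (10 more)
The minimum is 33.
One shortest path: O → G → Y → V → L.

Minimum one-way distance = 33 min.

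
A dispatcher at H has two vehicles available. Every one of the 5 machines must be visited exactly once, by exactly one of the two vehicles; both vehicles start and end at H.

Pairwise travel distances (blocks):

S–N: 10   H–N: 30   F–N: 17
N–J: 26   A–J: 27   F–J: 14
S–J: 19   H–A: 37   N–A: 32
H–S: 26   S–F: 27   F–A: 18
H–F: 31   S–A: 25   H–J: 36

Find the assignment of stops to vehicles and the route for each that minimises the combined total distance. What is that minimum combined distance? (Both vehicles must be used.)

Check every non-empty split of the stops between the two vehicles; for each half take its own optimal tour:
  {S} + {F, N, A, J}: 52 + 125 = 177
  {F} + {S, N, A, J}: 62 + 123 = 185
  {S, F} + {N, A, J}: 84 + 120 = 204
  {N} + {S, F, A, J}: 60 + 114 = 174
  {S, N} + {F, A, J}: 66 + 105 = 171
  {F, N} + {S, A, J}: 78 + 109 = 187
  … (15 splits in total)
Best: vehicle 1 H → S → N → H = 66; vehicle 2 H → A → F → J → H = 105; combined 171.

Minimum combined distance: 171 blocks.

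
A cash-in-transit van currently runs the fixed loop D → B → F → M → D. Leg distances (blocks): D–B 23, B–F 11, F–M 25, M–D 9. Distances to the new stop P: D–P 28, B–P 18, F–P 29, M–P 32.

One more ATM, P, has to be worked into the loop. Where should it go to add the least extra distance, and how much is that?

Insertion cost between consecutive stops i–j is d(i,P) + d(P,j) − d(i,j):
  between D and B: 28 + 18 − 23 = 23
  between B and F: 18 + 29 − 11 = 36
  between F and M: 29 + 32 − 25 = 36
  between M and D: 32 + 28 − 9 = 51
Cheapest insertion is between D and B, adding 23.
New total = 68 + 23 = 91.

Adding 23 blocks by placing P on the D–B leg.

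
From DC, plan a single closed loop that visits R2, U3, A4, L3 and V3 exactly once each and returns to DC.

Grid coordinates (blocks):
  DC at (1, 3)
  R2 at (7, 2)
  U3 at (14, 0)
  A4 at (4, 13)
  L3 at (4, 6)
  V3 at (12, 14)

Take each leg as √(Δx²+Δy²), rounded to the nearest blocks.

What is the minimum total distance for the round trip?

Shortest round trip = 46 blocks.

DC - R2 - U3 - A4 - L3 - V3 - DC: 6+7+16+7+11+16 = 63
DC - R2 - U3 - A4 - V3 - L3 - DC: 6+7+16+8+11+4 = 52
DC - R2 - U3 - L3 - A4 - V3 - DC: 6+7+12+7+8+16 = 56
DC - R2 - U3 - L3 - V3 - A4 - DC: 6+7+12+11+8+10 = 54
DC - R2 - U3 - V3 - A4 - L3 - DC: 6+7+14+8+7+4 = 46
DC - R2 - U3 - V3 - L3 - A4 - DC: 6+7+14+11+7+10 = 55
DC - R2 - A4 - U3 - L3 - V3 - DC: 6+11+16+12+11+16 = 72
DC - R2 - A4 - U3 - V3 - L3 - DC: 6+11+16+14+11+4 = 62
DC - R2 - A4 - L3 - U3 - V3 - DC: 6+11+7+12+14+16 = 66
DC - R2 - A4 - L3 - V3 - U3 - DC: 6+11+7+11+14+13 = 62
DC - R2 - A4 - V3 - U3 - L3 - DC: 6+11+8+14+12+4 = 55
DC - R2 - A4 - V3 - L3 - U3 - DC: 6+11+8+11+12+13 = 61
DC - R2 - L3 - U3 - A4 - V3 - DC: 6+5+12+16+8+16 = 63
DC - R2 - L3 - U3 - V3 - A4 - DC: 6+5+12+14+8+10 = 55
… (46 more)
The minimum is 46.
One optimal route: DC → R2 → U3 → V3 → A4 → L3 → DC (or its reverse).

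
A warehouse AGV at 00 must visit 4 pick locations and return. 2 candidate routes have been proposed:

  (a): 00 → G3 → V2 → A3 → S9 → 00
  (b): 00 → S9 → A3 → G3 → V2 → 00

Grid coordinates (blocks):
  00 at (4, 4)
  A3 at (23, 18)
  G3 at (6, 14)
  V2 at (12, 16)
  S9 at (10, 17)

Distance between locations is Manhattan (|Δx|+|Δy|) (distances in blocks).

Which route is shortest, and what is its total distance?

(a): 12 + 8 + 13 + 14 + 19 = 66
(b): 19 + 14 + 21 + 8 + 20 = 82

Shortest is (a), total 66 blocks.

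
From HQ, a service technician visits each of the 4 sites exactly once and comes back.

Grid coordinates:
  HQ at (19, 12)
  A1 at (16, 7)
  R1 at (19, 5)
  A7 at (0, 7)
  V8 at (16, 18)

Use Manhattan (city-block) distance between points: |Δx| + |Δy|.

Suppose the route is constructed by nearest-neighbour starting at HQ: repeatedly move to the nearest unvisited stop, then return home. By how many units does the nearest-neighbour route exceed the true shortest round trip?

The nearest-neighbour route is 10 longer than optimal.

From HQ: R1=7, A1=8, V8=9, A7=24 → choose R1 (7).
From R1: A1=5, V8=16, A7=21 → choose A1 (5).
From A1: V8=11, A7=16 → choose V8 (11).
From V8: A7=27 → choose A7 (27).
NN route HQ → R1 → A1 → V8 → A7 → HQ costs 74.
Optimal: HQ → R1 → A1 → A7 → V8 → HQ costs 64 (by enumerating all 12 distinct tours).
Excess = 74 − 64 = 10.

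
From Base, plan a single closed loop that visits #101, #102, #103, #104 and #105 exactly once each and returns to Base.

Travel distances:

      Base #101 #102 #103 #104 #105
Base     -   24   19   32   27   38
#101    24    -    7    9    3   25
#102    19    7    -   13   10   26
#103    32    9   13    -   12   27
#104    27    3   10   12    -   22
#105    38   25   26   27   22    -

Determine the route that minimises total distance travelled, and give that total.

With 5 stops there are 5!/2 = 60 distinct round trips (a route and its reverse cost the same).
Base-#101-#102-#103-#104-#105-Base: 24+7+13+12+22+38 = 116
Base-#101-#102-#103-#105-#104-Base: 24+7+13+27+22+27 = 120
Base-#101-#102-#104-#103-#105-Base: 24+7+10+12+27+38 = 118
Base-#101-#102-#104-#105-#103-Base: 24+7+10+22+27+32 = 122
Base-#101-#102-#105-#103-#104-Base: 24+7+26+27+12+27 = 123
Base-#101-#102-#105-#104-#103-Base: 24+7+26+22+12+32 = 123
Base-#101-#103-#102-#104-#105-Base: 24+9+13+10+22+38 = 116
Base-#101-#103-#102-#105-#104-Base: 24+9+13+26+22+27 = 121
Base-#101-#103-#104-#102-#105-Base: 24+9+12+10+26+38 = 119
Base-#101-#103-#104-#105-#102-Base: 24+9+12+22+26+19 = 112
Base-#101-#103-#105-#102-#104-Base: 24+9+27+26+10+27 = 123
Base-#101-#103-#105-#104-#102-Base: 24+9+27+22+10+19 = 111
Base-#101-#104-#102-#103-#105-Base: 24+3+10+13+27+38 = 115
Base-#101-#104-#102-#105-#103-Base: 24+3+10+26+27+32 = 122
… (46 more)
Base-#102-#103-#101-#104-#105-Base: 19+13+9+3+22+38 = 104  ← best
The minimum is 104.
One optimal route: Base → #102 → #103 → #101 → #104 → #105 → Base (or its reverse).

Minimum total distance: 104.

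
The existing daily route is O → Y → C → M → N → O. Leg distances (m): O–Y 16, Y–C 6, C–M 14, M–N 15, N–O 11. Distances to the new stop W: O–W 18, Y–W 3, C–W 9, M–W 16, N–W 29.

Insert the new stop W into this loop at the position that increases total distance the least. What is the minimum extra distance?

+5 m — insert W between O and Y.

Insertion cost between consecutive stops i–j is d(i,W) + d(W,j) − d(i,j):
  between O and Y: 18 + 3 − 16 = 5
  between Y and C: 3 + 9 − 6 = 6
  between C and M: 9 + 16 − 14 = 11
  between M and N: 16 + 29 − 15 = 30
  between N and O: 29 + 18 − 11 = 36
Cheapest insertion is between O and Y, adding 5.
New total = 62 + 5 = 67.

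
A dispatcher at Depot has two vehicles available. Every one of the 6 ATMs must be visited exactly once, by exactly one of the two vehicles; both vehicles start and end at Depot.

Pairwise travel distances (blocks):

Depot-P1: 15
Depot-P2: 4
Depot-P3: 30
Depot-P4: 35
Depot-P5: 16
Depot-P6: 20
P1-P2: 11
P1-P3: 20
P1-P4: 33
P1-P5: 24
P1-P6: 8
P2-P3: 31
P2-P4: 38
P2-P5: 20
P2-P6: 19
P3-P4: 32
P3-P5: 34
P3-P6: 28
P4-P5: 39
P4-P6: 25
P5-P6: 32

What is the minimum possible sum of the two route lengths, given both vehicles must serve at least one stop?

Minimum combined distance: 138 blocks.

There are 2^5 − 1 = 31 ways to divide the 6 stops into two non-empty groups. For each, the best each vehicle can do is its own shortest tour through its group:
  {P1} + {P2, P3, P4, P5, P6}: 30 + 130 = 160
  {P2} + {P1, P3, P4, P5, P6}: 8 + 130 = 138
  {P1, P2} + {P3, P4, P5, P6}: 30 + 127 = 157
  {P3} + {P1, P2, P4, P5, P6}: 60 + 103 = 163
  {P1, P3} + {P2, P4, P5, P6}: 65 + 103 = 168
  {P2, P3} + {P1, P4, P5, P6}: 65 + 103 = 168
  … (31 splits in total)
Best: vehicle 1 Depot → P2 → Depot = 8; vehicle 2 Depot → P1 → P6 → P4 → P3 → P5 → Depot = 130; combined 138.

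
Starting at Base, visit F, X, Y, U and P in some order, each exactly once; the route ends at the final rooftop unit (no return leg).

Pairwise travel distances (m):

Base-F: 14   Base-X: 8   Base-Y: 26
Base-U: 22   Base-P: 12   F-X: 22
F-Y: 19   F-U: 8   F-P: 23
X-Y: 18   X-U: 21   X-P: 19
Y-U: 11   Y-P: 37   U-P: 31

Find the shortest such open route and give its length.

Minimum one-way distance = 68 m.

There are 5! = 120 possible orderings.
Base → F → X → Y → U → P: 14+22+18+11+31 = 96
Base → F → X → Y → P → U: 14+22+18+37+31 = 122
Base → F → X → U → Y → P: 14+22+21+11+37 = 105
Base → F → X → U → P → Y: 14+22+21+31+37 = 125
Base → F → X → P → Y → U: 14+22+19+37+11 = 103
Base → F → X → P → U → Y: 14+22+19+31+11 = 97
Base → F → Y → X → U → P: 14+19+18+21+31 = 103
Base → F → Y → X → P → U: 14+19+18+19+31 = 101
Base → F → Y → U → X → P: 14+19+11+21+19 = 84
Base → F → Y → U → P → X: 14+19+11+31+19 = 94
Base → F → Y → P → X → U: 14+19+37+19+21 = 110
Base → F → Y → P → U → X: 14+19+37+31+21 = 122
Base → F → U → X → Y → P: 14+8+21+18+37 = 98
Base → F → U → X → P → Y: 14+8+21+19+37 = 99
… (106 more)
Base → X → Y → U → F → P: 8+18+11+8+23 = 68  ← best
The minimum is 68.
One shortest path: Base → X → Y → U → F → P.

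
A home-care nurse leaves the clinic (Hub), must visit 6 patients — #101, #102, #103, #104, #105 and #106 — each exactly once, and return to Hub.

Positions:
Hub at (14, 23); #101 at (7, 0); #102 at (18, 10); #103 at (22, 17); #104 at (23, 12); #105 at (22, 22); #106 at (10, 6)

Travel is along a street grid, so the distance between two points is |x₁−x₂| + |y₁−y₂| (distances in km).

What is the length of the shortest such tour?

There are 360 distinct closed tours to check (reversals are equivalent).
Hub→#101→#102→#103→#104→#105→#106→Hub: 30+21+11+6+11+28+21 = 128
Hub→#101→#102→#103→#104→#106→#105→Hub: 30+21+11+6+19+28+9 = 124
Hub→#101→#102→#103→#105→#104→#106→Hub: 30+21+11+5+11+19+21 = 118
Hub→#101→#102→#103→#105→#106→#104→Hub: 30+21+11+5+28+19+20 = 134
Hub→#101→#102→#103→#106→#104→#105→Hub: 30+21+11+23+19+11+9 = 124
Hub→#101→#102→#103→#106→#105→#104→Hub: 30+21+11+23+28+11+20 = 144
Hub→#101→#102→#104→#103→#105→#106→Hub: 30+21+7+6+5+28+21 = 118
Hub→#101→#102→#104→#103→#106→#105→Hub: 30+21+7+6+23+28+9 = 124
… (352 more)
Hub→#101→#106→#102→#104→#103→#105→Hub: 30+9+12+7+6+5+9 = 78  ← best
The minimum is 78.
One optimal route: Hub → #101 → #106 → #102 → #104 → #103 → #105 → Hub (or its reverse).

Minimum total distance: 78 km.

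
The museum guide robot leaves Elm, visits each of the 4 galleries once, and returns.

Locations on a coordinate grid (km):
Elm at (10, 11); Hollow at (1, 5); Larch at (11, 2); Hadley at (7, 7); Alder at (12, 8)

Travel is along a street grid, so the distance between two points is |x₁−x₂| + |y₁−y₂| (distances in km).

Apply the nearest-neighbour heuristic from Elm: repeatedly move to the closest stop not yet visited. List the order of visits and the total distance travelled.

At Elm the remaining stops are Alder 5, Hadley 7, Larch 10, Hollow 15; go to Alder.
At Alder the remaining stops are Hadley 6, Larch 7, Hollow 14; go to Hadley.
At Hadley the remaining stops are Hollow 8, Larch 9; go to Hollow.
At Hollow the remaining stops are Larch 13; go to Larch.
Return Larch→Elm: 10.
Total = 5 + 6 + 8 + 13 + 10 = 42.

Total distance 42 km via the nearest-neighbour route Elm → Alder → Hadley → Hollow → Larch → Elm.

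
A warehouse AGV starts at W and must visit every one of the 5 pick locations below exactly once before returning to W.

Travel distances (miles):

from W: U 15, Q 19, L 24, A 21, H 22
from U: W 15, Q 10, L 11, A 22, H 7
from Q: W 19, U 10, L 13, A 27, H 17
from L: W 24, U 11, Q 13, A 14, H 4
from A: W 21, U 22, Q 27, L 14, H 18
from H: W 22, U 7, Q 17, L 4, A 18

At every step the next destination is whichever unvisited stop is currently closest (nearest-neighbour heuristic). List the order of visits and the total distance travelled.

At W the remaining stops are U 15, Q 19, A 21, H 22, L 24; go to U.
At U the remaining stops are H 7, Q 10, L 11, A 22; go to H.
At H the remaining stops are L 4, Q 17, A 18; go to L.
At L the remaining stops are Q 13, A 14; go to Q.
At Q the remaining stops are A 27; go to A.
Return A→W: 21.
Total = 15 + 7 + 4 + 13 + 27 + 21 = 87.

Total distance 87 miles via the nearest-neighbour route W → U → H → L → Q → A → W.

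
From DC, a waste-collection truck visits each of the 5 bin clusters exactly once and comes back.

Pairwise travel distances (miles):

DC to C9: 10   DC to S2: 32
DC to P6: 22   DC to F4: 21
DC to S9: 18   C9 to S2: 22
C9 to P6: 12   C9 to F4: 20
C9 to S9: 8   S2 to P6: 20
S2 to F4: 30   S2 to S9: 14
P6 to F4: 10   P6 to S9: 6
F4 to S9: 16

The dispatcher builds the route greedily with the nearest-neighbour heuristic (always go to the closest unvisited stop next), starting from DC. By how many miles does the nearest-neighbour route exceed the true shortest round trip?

DC: C9=10, S9=18, F4=21, P6=22, S2=32 ⇒ C9
C9: S9=8, P6=12, F4=20, S2=22 ⇒ S9
S9: P6=6, S2=14, F4=16 ⇒ P6
P6: F4=10, S2=20 ⇒ F4
F4: S2=30 ⇒ S2
NN route DC → C9 → S9 → P6 → F4 → S2 → DC costs 96.
Optimal: DC → C9 → S2 → S9 → P6 → F4 → DC costs 83 (by enumerating all 60 distinct tours).
Excess = 96 − 83 = 13.

13 miles longer than the optimal tour.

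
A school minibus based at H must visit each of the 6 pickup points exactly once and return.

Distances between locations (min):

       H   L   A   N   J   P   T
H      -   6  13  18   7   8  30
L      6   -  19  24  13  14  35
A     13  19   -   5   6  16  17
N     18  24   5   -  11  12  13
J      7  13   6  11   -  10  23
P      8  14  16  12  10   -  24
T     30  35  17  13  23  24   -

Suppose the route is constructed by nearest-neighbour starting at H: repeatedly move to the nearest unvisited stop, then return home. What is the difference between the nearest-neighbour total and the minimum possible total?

The nearest-neighbour route is 21 min longer than optimal.

H: L=6, J=7, P=8, A=13, N=18, T=30 ⇒ L
L: J=13, P=14, A=19, N=24, T=35 ⇒ J
J: A=6, P=10, N=11, T=23 ⇒ A
A: N=5, P=16, T=17 ⇒ N
N: P=12, T=13 ⇒ P
P: T=24 ⇒ T
NN route H → L → J → A → N → P → T → H costs 96.
Optimal: H → L → J → A → N → T → P → H costs 75 (by enumerating all 360 distinct tours).
Excess = 96 − 75 = 21.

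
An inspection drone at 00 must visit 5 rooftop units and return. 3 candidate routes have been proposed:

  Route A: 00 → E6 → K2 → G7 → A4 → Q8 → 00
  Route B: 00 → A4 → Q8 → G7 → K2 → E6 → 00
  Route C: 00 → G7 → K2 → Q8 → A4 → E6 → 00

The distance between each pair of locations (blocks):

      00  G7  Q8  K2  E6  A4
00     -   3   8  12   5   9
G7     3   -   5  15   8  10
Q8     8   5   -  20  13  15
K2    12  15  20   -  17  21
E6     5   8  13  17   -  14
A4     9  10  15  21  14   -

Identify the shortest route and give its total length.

Route A: 5 + 17 + 15 + 10 + 15 + 8 = 70
Route B: 9 + 15 + 5 + 15 + 17 + 5 = 66
Route C: 3 + 15 + 20 + 15 + 14 + 5 = 72

66 blocks — Route B is the shortest.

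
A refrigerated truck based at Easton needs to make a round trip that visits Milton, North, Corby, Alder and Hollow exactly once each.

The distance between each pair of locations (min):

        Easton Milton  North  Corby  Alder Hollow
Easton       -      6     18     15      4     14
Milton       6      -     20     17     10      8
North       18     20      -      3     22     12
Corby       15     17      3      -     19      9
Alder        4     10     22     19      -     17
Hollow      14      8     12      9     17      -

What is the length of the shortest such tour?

Easton-Milton-North-Corby-Alder-Hollow-Easton: 6+20+3+19+17+14 = 79
Easton-Milton-North-Corby-Hollow-Alder-Easton: 6+20+3+9+17+4 = 59
Easton-Milton-North-Alder-Corby-Hollow-Easton: 6+20+22+19+9+14 = 90
Easton-Milton-North-Alder-Hollow-Corby-Easton: 6+20+22+17+9+15 = 89
Easton-Milton-North-Hollow-Corby-Alder-Easton: 6+20+12+9+19+4 = 70
Easton-Milton-North-Hollow-Alder-Corby-Easton: 6+20+12+17+19+15 = 89
Easton-Milton-Corby-North-Alder-Hollow-Easton: 6+17+3+22+17+14 = 79
Easton-Milton-Corby-North-Hollow-Alder-Easton: 6+17+3+12+17+4 = 59
Easton-Milton-Corby-Alder-North-Hollow-Easton: 6+17+19+22+12+14 = 90
Easton-Milton-Corby-Alder-Hollow-North-Easton: 6+17+19+17+12+18 = 89
Easton-Milton-Corby-Hollow-North-Alder-Easton: 6+17+9+12+22+4 = 70
Easton-Milton-Corby-Hollow-Alder-North-Easton: 6+17+9+17+22+18 = 89
Easton-Milton-Alder-North-Corby-Hollow-Easton: 6+10+22+3+9+14 = 64
Easton-Milton-Alder-North-Hollow-Corby-Easton: 6+10+22+12+9+15 = 74
… (46 more)
Easton-Milton-Hollow-North-Corby-Alder-Easton: 6+8+12+3+19+4 = 52  ← best
The minimum is 52.
One optimal route: Easton → Milton → Hollow → North → Corby → Alder → Easton (or its reverse).

Minimum total distance: 52 min.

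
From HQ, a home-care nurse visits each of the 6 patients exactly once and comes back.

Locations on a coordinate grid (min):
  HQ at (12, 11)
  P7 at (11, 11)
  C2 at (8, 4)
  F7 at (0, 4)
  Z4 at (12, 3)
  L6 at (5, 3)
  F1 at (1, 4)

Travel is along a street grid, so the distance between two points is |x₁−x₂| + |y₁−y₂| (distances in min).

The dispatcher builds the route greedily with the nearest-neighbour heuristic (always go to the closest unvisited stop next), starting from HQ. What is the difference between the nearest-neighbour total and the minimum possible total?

HQ: P7=1, Z4=8, C2=11, L6=15, F1=18, F7=19 ⇒ P7
P7: Z4=9, C2=10, L6=14, F1=17, F7=18 ⇒ Z4
Z4: C2=5, L6=7, F1=12, F7=13 ⇒ C2
C2: L6=4, F1=7, F7=8 ⇒ L6
L6: F1=5, F7=6 ⇒ F1
F1: F7=1 ⇒ F7
NN route HQ → P7 → Z4 → C2 → L6 → F1 → F7 → HQ costs 44.
Optimal: HQ → P7 → C2 → F7 → F1 → L6 → Z4 → HQ costs 40 (by enumerating all 360 distinct tours).
Excess = 44 − 40 = 4.

4 min longer than the optimal tour.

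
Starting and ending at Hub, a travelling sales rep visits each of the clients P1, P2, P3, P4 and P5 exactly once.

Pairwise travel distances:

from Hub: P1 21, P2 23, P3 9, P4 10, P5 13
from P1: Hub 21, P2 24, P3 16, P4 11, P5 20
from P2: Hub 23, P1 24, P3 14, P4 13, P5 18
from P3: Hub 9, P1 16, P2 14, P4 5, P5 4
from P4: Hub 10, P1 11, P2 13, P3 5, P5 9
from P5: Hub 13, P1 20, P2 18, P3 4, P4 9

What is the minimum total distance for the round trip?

Shortest round trip = 76.

Hub - P1 - P2 - P3 - P4 - P5 - Hub: 21+24+14+5+9+13 = 86
Hub - P1 - P2 - P3 - P5 - P4 - Hub: 21+24+14+4+9+10 = 82
Hub - P1 - P2 - P4 - P3 - P5 - Hub: 21+24+13+5+4+13 = 80
Hub - P1 - P2 - P4 - P5 - P3 - Hub: 21+24+13+9+4+9 = 80
Hub - P1 - P2 - P5 - P3 - P4 - Hub: 21+24+18+4+5+10 = 82
Hub - P1 - P2 - P5 - P4 - P3 - Hub: 21+24+18+9+5+9 = 86
Hub - P1 - P3 - P2 - P4 - P5 - Hub: 21+16+14+13+9+13 = 86
Hub - P1 - P3 - P2 - P5 - P4 - Hub: 21+16+14+18+9+10 = 88
Hub - P1 - P3 - P4 - P2 - P5 - Hub: 21+16+5+13+18+13 = 86
Hub - P1 - P3 - P4 - P5 - P2 - Hub: 21+16+5+9+18+23 = 92
Hub - P1 - P3 - P5 - P2 - P4 - Hub: 21+16+4+18+13+10 = 82
Hub - P1 - P3 - P5 - P4 - P2 - Hub: 21+16+4+9+13+23 = 86
Hub - P1 - P4 - P2 - P3 - P5 - Hub: 21+11+13+14+4+13 = 76
Hub - P1 - P4 - P2 - P5 - P3 - Hub: 21+11+13+18+4+9 = 76
… (46 more)
The minimum is 76.
One optimal route: Hub → P1 → P4 → P2 → P3 → P5 → Hub (or its reverse).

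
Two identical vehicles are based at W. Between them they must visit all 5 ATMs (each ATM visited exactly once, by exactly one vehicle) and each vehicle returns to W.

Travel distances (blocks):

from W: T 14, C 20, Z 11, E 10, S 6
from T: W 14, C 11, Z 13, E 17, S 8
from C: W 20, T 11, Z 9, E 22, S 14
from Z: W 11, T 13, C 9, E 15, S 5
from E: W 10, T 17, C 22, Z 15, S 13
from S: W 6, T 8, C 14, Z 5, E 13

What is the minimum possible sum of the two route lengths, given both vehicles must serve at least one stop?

65 blocks — the smallest possible combined total.

Check every non-empty split of the stops between the two vehicles; for each half take its own optimal tour:
  {T} + {C, Z, E, S}: 28 + 52 = 80
  {C} + {T, Z, E, S}: 40 + 51 = 91
  {T, C} + {Z, E, S}: 45 + 36 = 81
  {Z} + {T, C, E, S}: 22 + 57 = 79
  {T, Z} + {C, E, S}: 38 + 52 = 90
  {C, Z} + {T, E, S}: 40 + 41 = 81
  … (15 splits in total)
  {E} + {T, C, Z, S}: 20 + 45 = 65  ← best
Best: vehicle 1 W → E → W = 20; vehicle 2 W → T → C → Z → S → W = 45; combined 65.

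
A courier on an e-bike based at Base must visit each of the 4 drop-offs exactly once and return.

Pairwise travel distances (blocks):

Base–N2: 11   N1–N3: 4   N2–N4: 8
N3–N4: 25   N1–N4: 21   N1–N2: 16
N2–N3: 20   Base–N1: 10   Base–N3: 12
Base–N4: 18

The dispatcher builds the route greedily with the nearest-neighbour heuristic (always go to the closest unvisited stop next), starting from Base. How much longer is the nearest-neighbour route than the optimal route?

Excess over optimum: 4 blocks.

Base: N1=10, N2=11, N3=12, N4=18 ⇒ N1
N1: N3=4, N2=16, N4=21 ⇒ N3
N3: N2=20, N4=25 ⇒ N2
N2: N4=8 ⇒ N4
NN route Base → N1 → N3 → N2 → N4 → Base costs 60.
Optimal: Base → N2 → N4 → N1 → N3 → Base costs 56 (by enumerating all 12 distinct tours).
Excess = 60 − 56 = 4.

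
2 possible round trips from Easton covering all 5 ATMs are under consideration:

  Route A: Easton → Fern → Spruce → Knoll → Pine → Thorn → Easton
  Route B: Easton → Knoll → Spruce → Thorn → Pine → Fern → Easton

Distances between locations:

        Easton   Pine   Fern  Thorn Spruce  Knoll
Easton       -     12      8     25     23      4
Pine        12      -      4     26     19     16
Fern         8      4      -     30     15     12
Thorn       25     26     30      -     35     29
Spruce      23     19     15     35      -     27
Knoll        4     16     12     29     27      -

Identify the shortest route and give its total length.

Shortest is Route B, total 104.

Route A: 8 + 15 + 27 + 16 + 26 + 25 = 117
Route B: 4 + 27 + 35 + 26 + 4 + 8 = 104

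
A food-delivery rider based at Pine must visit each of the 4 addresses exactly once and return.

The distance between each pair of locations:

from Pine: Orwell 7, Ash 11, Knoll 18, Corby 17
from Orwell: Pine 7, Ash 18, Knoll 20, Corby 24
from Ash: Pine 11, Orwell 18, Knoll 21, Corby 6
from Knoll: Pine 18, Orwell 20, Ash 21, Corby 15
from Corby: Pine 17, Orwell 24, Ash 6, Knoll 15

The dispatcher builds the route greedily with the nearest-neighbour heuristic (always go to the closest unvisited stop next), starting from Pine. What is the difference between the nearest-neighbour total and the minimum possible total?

From Pine: Orwell=7, Ash=11, Corby=17, Knoll=18 → choose Orwell (7).
From Orwell: Ash=18, Knoll=20, Corby=24 → choose Ash (18).
From Ash: Corby=6, Knoll=21 → choose Corby (6).
From Corby: Knoll=15 → choose Knoll (15).
NN route Pine → Orwell → Ash → Corby → Knoll → Pine costs 64.
Optimal: Pine → Orwell → Knoll → Corby → Ash → Pine costs 59 (by enumerating all 12 distinct tours).
Excess = 64 − 59 = 5.

5 longer than the optimal tour.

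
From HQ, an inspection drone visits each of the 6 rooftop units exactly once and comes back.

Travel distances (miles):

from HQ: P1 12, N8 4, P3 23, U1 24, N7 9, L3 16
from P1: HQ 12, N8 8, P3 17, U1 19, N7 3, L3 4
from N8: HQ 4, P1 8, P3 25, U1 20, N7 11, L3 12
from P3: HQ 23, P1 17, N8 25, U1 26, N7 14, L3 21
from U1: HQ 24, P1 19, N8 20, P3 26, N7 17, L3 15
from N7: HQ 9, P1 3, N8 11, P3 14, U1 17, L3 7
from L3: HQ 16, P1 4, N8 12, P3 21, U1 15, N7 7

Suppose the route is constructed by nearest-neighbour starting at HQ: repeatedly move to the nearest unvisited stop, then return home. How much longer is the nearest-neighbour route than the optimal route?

From HQ: N8=4, N7=9, P1=12, L3=16, P3=23, U1=24 → choose N8 (4).
From N8: P1=8, N7=11, L3=12, U1=20, P3=25 → choose P1 (8).
From P1: N7=3, L3=4, P3=17, U1=19 → choose N7 (3).
From N7: L3=7, P3=14, U1=17 → choose L3 (7).
From L3: U1=15, P3=21 → choose U1 (15).
From U1: P3=26 → choose P3 (26).
NN route HQ → N8 → P1 → N7 → L3 → U1 → P3 → HQ costs 86.
Optimal: HQ → N8 → P1 → L3 → U1 → P3 → N7 → HQ costs 80 (by enumerating all 360 distinct tours).
Excess = 86 − 80 = 6.

Excess over optimum: 6 miles.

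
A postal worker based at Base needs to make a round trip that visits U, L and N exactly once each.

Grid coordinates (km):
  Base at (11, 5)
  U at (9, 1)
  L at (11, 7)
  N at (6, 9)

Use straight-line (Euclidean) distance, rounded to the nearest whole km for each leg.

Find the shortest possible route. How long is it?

With 3 stops there are 3!/2 = 3 distinct round trips (a route and its reverse cost the same).
Base → U → L → N → Base: 4+6+5+6 = 21
Base → U → N → L → Base: 4+9+5+2 = 20
Base → L → U → N → Base: 2+6+9+6 = 23
The minimum is 20.
One optimal route: Base → U → N → L → Base (or its reverse).

20 km — the shortest possible round trip.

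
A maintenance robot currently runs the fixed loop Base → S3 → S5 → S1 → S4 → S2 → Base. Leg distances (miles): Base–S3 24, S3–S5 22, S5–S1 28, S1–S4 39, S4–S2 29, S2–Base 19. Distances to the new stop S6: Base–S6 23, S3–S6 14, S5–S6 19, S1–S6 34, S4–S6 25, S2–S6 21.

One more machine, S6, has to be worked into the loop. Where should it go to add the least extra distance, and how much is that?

Insertion cost between consecutive stops i–j is d(i,S6) + d(S6,j) − d(i,j):
  between Base and S3: 23 + 14 − 24 = 13
  between S3 and S5: 14 + 19 − 22 = 11
  between S5 and S1: 19 + 34 − 28 = 25
  between S1 and S4: 34 + 25 − 39 = 20
  between S4 and S2: 25 + 21 − 29 = 17
  between S2 and Base: 21 + 23 − 19 = 25
Cheapest insertion is between S3 and S5, adding 11.
New total = 161 + 11 = 172.

Minimum extra distance: 11 miles, inserting S6 between S3 and S5.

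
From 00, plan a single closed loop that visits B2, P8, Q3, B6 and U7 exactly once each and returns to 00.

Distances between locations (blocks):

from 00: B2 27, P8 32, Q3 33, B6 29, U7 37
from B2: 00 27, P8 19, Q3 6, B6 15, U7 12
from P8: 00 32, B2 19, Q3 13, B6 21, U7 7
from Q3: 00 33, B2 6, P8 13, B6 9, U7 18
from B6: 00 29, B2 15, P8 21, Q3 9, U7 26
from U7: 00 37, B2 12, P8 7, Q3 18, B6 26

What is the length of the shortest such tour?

Minimum total distance: 95 blocks.

There are 60 distinct closed tours to check (reversals are equivalent).
00 - B2 - P8 - Q3 - B6 - U7 - 00: 27+19+13+9+26+37 = 131
00 - B2 - P8 - Q3 - U7 - B6 - 00: 27+19+13+18+26+29 = 132
00 - B2 - P8 - B6 - Q3 - U7 - 00: 27+19+21+9+18+37 = 131
00 - B2 - P8 - B6 - U7 - Q3 - 00: 27+19+21+26+18+33 = 144
00 - B2 - P8 - U7 - Q3 - B6 - 00: 27+19+7+18+9+29 = 109
00 - B2 - P8 - U7 - B6 - Q3 - 00: 27+19+7+26+9+33 = 121
00 - B2 - Q3 - P8 - B6 - U7 - 00: 27+6+13+21+26+37 = 130
00 - B2 - Q3 - P8 - U7 - B6 - 00: 27+6+13+7+26+29 = 108
00 - B2 - Q3 - B6 - P8 - U7 - 00: 27+6+9+21+7+37 = 107
00 - B2 - Q3 - B6 - U7 - P8 - 00: 27+6+9+26+7+32 = 107
00 - B2 - Q3 - U7 - P8 - B6 - 00: 27+6+18+7+21+29 = 108
00 - B2 - Q3 - U7 - B6 - P8 - 00: 27+6+18+26+21+32 = 130
00 - B2 - B6 - P8 - Q3 - U7 - 00: 27+15+21+13+18+37 = 131
00 - B2 - B6 - P8 - U7 - Q3 - 00: 27+15+21+7+18+33 = 121
… (46 more)
00 - P8 - U7 - B2 - Q3 - B6 - 00: 32+7+12+6+9+29 = 95  ← best
The minimum is 95.
One optimal route: 00 → P8 → U7 → B2 → Q3 → B6 → 00 (or its reverse).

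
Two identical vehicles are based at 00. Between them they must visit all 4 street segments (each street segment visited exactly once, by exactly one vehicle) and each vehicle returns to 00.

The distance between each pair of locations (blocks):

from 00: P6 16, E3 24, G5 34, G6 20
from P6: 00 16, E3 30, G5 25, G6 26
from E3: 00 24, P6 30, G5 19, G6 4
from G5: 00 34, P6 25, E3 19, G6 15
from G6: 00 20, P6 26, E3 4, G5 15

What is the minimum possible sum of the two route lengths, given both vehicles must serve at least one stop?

There are 2^3 − 1 = 7 ways to divide the 4 stops into two non-empty groups. For each, the best each vehicle can do is its own shortest tour through its group:
  {P6} + {E3, G5, G6}: 32 + 77 = 109
  {E3} + {P6, G5, G6}: 48 + 76 = 124
  {P6, E3} + {G5, G6}: 70 + 69 = 139
  {G5} + {P6, E3, G6}: 68 + 70 = 138
  {P6, G5} + {E3, G6}: 75 + 48 = 123
  {E3, G5} + {P6, G6}: 77 + 62 = 139
  … (7 splits in total)
Best: vehicle 1 00 → P6 → 00 = 32; vehicle 2 00 → E3 → G6 → G5 → 00 = 77; combined 109.

109 blocks — the smallest possible combined total.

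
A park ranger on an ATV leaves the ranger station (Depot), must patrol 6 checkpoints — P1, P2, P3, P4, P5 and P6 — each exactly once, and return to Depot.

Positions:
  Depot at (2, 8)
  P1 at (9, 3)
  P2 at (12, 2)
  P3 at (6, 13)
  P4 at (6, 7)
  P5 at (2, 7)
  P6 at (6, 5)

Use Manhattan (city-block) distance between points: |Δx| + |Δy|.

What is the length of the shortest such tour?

Depot→P1→P2→P3→P4→P5→P6→Depot: 12+4+17+6+4+6+7 = 56
Depot→P1→P2→P3→P4→P6→P5→Depot: 12+4+17+6+2+6+1 = 48
Depot→P1→P2→P3→P5→P4→P6→Depot: 12+4+17+10+4+2+7 = 56
Depot→P1→P2→P3→P5→P6→P4→Depot: 12+4+17+10+6+2+5 = 56
Depot→P1→P2→P3→P6→P4→P5→Depot: 12+4+17+8+2+4+1 = 48
Depot→P1→P2→P3→P6→P5→P4→Depot: 12+4+17+8+6+4+5 = 56
Depot→P1→P2→P4→P3→P5→P6→Depot: 12+4+11+6+10+6+7 = 56
Depot→P1→P2→P4→P3→P6→P5→Depot: 12+4+11+6+8+6+1 = 48
… (352 more)
Depot→P3→P1→P2→P6→P4→P5→Depot: 9+13+4+9+2+4+1 = 42  ← best
The minimum is 42.
One optimal route: Depot → P3 → P1 → P2 → P6 → P4 → P5 → Depot (or its reverse).

Shortest round trip = 42.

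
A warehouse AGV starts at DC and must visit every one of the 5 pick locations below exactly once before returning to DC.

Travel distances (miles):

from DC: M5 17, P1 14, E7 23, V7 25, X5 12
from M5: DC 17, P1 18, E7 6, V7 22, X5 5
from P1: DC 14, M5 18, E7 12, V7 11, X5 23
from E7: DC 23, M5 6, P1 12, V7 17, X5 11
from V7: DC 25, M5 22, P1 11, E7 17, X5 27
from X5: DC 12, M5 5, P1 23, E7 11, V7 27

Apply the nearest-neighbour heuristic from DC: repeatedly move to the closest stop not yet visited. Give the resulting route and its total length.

From DC: distances to unvisited — X5=12, P1=14, M5=17, E7=23, V7=25. Nearest is X5 (12).
From X5: distances to unvisited — M5=5, E7=11, P1=23, V7=27. Nearest is M5 (5).
From M5: distances to unvisited — E7=6, P1=18, V7=22. Nearest is E7 (6).
From E7: distances to unvisited — P1=12, V7=17. Nearest is P1 (12).
From P1: distances to unvisited — V7=11. Nearest is V7 (11).
Return V7→DC: 25.
Total = 12 + 5 + 6 + 12 + 11 + 25 = 71.

Nearest-neighbour total = 71 miles; route DC → X5 → M5 → E7 → P1 → V7 → DC.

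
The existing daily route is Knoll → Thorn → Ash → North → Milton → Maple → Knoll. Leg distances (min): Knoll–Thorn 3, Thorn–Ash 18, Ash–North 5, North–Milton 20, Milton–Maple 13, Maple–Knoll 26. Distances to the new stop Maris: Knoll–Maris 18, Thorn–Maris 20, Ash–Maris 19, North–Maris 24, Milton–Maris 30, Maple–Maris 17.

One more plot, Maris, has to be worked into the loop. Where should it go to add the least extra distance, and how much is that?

+9 min — insert Maris between Maple and Knoll.

Insertion cost between consecutive stops i–j is d(i,Maris) + d(Maris,j) − d(i,j):
  between Knoll and Thorn: 18 + 20 − 3 = 35
  between Thorn and Ash: 20 + 19 − 18 = 21
  between Ash and North: 19 + 24 − 5 = 38
  between North and Milton: 24 + 30 − 20 = 34
  between Milton and Maple: 30 + 17 − 13 = 34
  between Maple and Knoll: 17 + 18 − 26 = 9
Cheapest insertion is between Maple and Knoll, adding 9.
New total = 85 + 9 = 94.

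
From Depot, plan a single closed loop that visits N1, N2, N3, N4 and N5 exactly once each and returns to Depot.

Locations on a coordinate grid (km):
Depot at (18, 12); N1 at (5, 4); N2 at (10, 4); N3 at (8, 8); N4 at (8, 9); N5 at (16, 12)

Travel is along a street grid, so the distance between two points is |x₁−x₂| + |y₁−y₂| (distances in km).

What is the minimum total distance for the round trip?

There are 60 distinct closed tours to check (reversals are equivalent).
Depot→N1→N2→N3→N4→N5→Depot: 21+5+6+1+11+2 = 46
Depot→N1→N2→N3→N5→N4→Depot: 21+5+6+12+11+13 = 68
Depot→N1→N2→N4→N3→N5→Depot: 21+5+7+1+12+2 = 48
Depot→N1→N2→N4→N5→N3→Depot: 21+5+7+11+12+14 = 70
Depot→N1→N2→N5→N3→N4→Depot: 21+5+14+12+1+13 = 66
Depot→N1→N2→N5→N4→N3→Depot: 21+5+14+11+1+14 = 66
Depot→N1→N3→N2→N4→N5→Depot: 21+7+6+7+11+2 = 54
Depot→N1→N3→N2→N5→N4→Depot: 21+7+6+14+11+13 = 72
Depot→N1→N3→N4→N2→N5→Depot: 21+7+1+7+14+2 = 52
Depot→N1→N3→N4→N5→N2→Depot: 21+7+1+11+14+16 = 70
Depot→N1→N3→N5→N2→N4→Depot: 21+7+12+14+7+13 = 74
Depot→N1→N3→N5→N4→N2→Depot: 21+7+12+11+7+16 = 74
Depot→N1→N4→N2→N3→N5→Depot: 21+8+7+6+12+2 = 56
Depot→N1→N4→N2→N5→N3→Depot: 21+8+7+14+12+14 = 76
… (46 more)
Depot→N2→N1→N3→N4→N5→Depot: 16+5+7+1+11+2 = 42  ← best
The minimum is 42.
One optimal route: Depot → N2 → N1 → N3 → N4 → N5 → Depot (or its reverse).

Minimum total distance: 42 km.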